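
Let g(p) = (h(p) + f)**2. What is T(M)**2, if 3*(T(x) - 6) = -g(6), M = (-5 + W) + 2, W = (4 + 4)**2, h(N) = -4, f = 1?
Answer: 9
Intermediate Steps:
W = 64 (W = 8**2 = 64)
g(p) = 9 (g(p) = (-4 + 1)**2 = (-3)**2 = 9)
M = 61 (M = (-5 + 64) + 2 = 59 + 2 = 61)
T(x) = 3 (T(x) = 6 + (-1*9)/3 = 6 + (1/3)*(-9) = 6 - 3 = 3)
T(M)**2 = 3**2 = 9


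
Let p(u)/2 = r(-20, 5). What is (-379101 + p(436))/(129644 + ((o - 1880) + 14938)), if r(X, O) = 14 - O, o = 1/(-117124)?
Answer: -14799905764/5571276349 ≈ -2.6565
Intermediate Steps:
o = -1/117124 ≈ -8.5380e-6
p(u) = 18 (p(u) = 2*(14 - 1*5) = 2*(14 - 5) = 2*9 = 18)
(-379101 + p(436))/(129644 + ((o - 1880) + 14938)) = (-379101 + 18)/(129644 + ((-1/117124 - 1880) + 14938)) = -379083/(129644 + (-220193121/117124 + 14938)) = -379083/(129644 + 1529405191/117124) = -379083/16713829047/117124 = -379083*117124/16713829047 = -14799905764/5571276349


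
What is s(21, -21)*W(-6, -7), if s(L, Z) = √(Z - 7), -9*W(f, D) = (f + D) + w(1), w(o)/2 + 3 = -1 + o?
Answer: 38*I*√7/9 ≈ 11.171*I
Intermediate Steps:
w(o) = -8 + 2*o (w(o) = -6 + 2*(-1 + o) = -6 + (-2 + 2*o) = -8 + 2*o)
W(f, D) = ⅔ - D/9 - f/9 (W(f, D) = -((f + D) + (-8 + 2*1))/9 = -((D + f) + (-8 + 2))/9 = -((D + f) - 6)/9 = -(-6 + D + f)/9 = ⅔ - D/9 - f/9)
s(L, Z) = √(-7 + Z)
s(21, -21)*W(-6, -7) = √(-7 - 21)*(⅔ - ⅑*(-7) - ⅑*(-6)) = √(-28)*(⅔ + 7/9 + ⅔) = (2*I*√7)*(19/9) = 38*I*√7/9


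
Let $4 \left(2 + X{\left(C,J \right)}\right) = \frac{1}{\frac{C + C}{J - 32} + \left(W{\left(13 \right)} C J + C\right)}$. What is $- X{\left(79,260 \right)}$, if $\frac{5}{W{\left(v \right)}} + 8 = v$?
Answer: $\frac{9402523}{4701290} \approx 2.0$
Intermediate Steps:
$W{\left(v \right)} = \frac{5}{-8 + v}$
$X{\left(C,J \right)} = -2 + \frac{1}{4 \left(C + C J + \frac{2 C}{-32 + J}\right)}$ ($X{\left(C,J \right)} = -2 + \frac{1}{4 \left(\frac{C + C}{J - 32} + \left(\frac{5}{-8 + 13} C J + C\right)\right)} = -2 + \frac{1}{4 \left(\frac{2 C}{-32 + J} + \left(\frac{5}{5} C J + C\right)\right)} = -2 + \frac{1}{4 \left(\frac{2 C}{-32 + J} + \left(5 \cdot \frac{1}{5} C J + C\right)\right)} = -2 + \frac{1}{4 \left(\frac{2 C}{-32 + J} + \left(1 C J + C\right)\right)} = -2 + \frac{1}{4 \left(\frac{2 C}{-32 + J} + \left(C J + C\right)\right)} = -2 + \frac{1}{4 \left(\frac{2 C}{-32 + J} + \left(C + C J\right)\right)} = -2 + \frac{1}{4 \left(C + C J + \frac{2 C}{-32 + J}\right)}$)
$- X{\left(79,260 \right)} = - \frac{-32 + 260 + 240 \cdot 79 - 632 \cdot 260^{2} + 248 \cdot 79 \cdot 260}{4 \cdot 79 \left(-30 + 260^{2} - 8060\right)} = - \frac{-32 + 260 + 18960 - 632 \cdot 67600 + 5093920}{4 \cdot 79 \left(-30 + 67600 - 8060\right)} = - \frac{-32 + 260 + 18960 - 42723200 + 5093920}{4 \cdot 79 \cdot 59510} = - \frac{-37610092}{4 \cdot 79 \cdot 59510} = \left(-1\right) \left(- \frac{9402523}{4701290}\right) = \frac{9402523}{4701290}$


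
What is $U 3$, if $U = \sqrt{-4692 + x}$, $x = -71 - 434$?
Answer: $3 i \sqrt{5197} \approx 216.27 i$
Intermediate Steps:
$x = -505$ ($x = -71 - 434 = -505$)
$U = i \sqrt{5197}$ ($U = \sqrt{-4692 - 505} = \sqrt{-5197} = i \sqrt{5197} \approx 72.09 i$)
$U 3 = i \sqrt{5197} \cdot 3 = 3 i \sqrt{5197}$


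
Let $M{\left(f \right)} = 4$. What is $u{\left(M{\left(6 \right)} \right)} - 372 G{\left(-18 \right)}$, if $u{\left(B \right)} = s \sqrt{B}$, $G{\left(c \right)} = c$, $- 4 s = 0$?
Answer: $6696$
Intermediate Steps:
$s = 0$ ($s = \left(- \frac{1}{4}\right) 0 = 0$)
$u{\left(B \right)} = 0$ ($u{\left(B \right)} = 0 \sqrt{B} = 0$)
$u{\left(M{\left(6 \right)} \right)} - 372 G{\left(-18 \right)} = 0 - -6696 = 0 + 6696 = 6696$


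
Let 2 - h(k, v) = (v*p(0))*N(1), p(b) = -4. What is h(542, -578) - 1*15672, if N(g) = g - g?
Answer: -15670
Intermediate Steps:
N(g) = 0
h(k, v) = 2 (h(k, v) = 2 - v*(-4)*0 = 2 - (-4*v)*0 = 2 - 1*0 = 2 + 0 = 2)
h(542, -578) - 1*15672 = 2 - 1*15672 = 2 - 15672 = -15670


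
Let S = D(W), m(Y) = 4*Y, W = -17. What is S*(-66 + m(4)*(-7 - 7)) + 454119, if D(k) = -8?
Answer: 456439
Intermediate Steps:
S = -8
S*(-66 + m(4)*(-7 - 7)) + 454119 = -8*(-66 + (4*4)*(-7 - 7)) + 454119 = -8*(-66 + 16*(-14)) + 454119 = -8*(-66 - 224) + 454119 = -8*(-290) + 454119 = 2320 + 454119 = 456439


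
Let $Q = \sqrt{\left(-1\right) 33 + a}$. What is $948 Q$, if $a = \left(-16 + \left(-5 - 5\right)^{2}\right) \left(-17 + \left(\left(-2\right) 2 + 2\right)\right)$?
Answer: $2844 i \sqrt{181} \approx 38262.0 i$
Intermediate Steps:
$a = -1596$ ($a = \left(-16 + \left(-10\right)^{2}\right) \left(-17 + \left(-4 + 2\right)\right) = \left(-16 + 100\right) \left(-17 - 2\right) = 84 \left(-19\right) = -1596$)
$Q = 3 i \sqrt{181}$ ($Q = \sqrt{\left(-1\right) 33 - 1596} = \sqrt{-33 - 1596} = \sqrt{-1629} = 3 i \sqrt{181} \approx 40.361 i$)
$948 Q = 948 \cdot 3 i \sqrt{181} = 2844 i \sqrt{181}$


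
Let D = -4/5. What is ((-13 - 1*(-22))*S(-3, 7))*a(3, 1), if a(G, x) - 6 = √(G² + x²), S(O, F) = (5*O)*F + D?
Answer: -28566/5 - 4761*√10/5 ≈ -8724.3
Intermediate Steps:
D = -⅘ (D = -4*⅕ = -⅘ ≈ -0.80000)
S(O, F) = -⅘ + 5*F*O (S(O, F) = (5*O)*F - ⅘ = 5*F*O - ⅘ = -⅘ + 5*F*O)
a(G, x) = 6 + √(G² + x²)
((-13 - 1*(-22))*S(-3, 7))*a(3, 1) = ((-13 - 1*(-22))*(-⅘ + 5*7*(-3)))*(6 + √(3² + 1²)) = ((-13 + 22)*(-⅘ - 105))*(6 + √(9 + 1)) = (9*(-529/5))*(6 + √10) = -4761*(6 + √10)/5 = -28566/5 - 4761*√10/5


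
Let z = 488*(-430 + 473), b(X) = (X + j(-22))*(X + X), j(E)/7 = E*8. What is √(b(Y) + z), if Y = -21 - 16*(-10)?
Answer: 3*I*√31430 ≈ 531.86*I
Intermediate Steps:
j(E) = 56*E (j(E) = 7*(E*8) = 7*(8*E) = 56*E)
Y = 139 (Y = -21 + 160 = 139)
b(X) = 2*X*(-1232 + X) (b(X) = (X + 56*(-22))*(X + X) = (X - 1232)*(2*X) = (-1232 + X)*(2*X) = 2*X*(-1232 + X))
z = 20984 (z = 488*43 = 20984)
√(b(Y) + z) = √(2*139*(-1232 + 139) + 20984) = √(2*139*(-1093) + 20984) = √(-303854 + 20984) = √(-282870) = 3*I*√31430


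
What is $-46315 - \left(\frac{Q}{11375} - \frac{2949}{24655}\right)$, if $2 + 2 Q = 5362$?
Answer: $- \frac{519564129096}{11218025} \approx -46315.0$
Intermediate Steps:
$Q = 2680$ ($Q = -1 + \frac{1}{2} \cdot 5362 = -1 + 2681 = 2680$)
$-46315 - \left(\frac{Q}{11375} - \frac{2949}{24655}\right) = -46315 - \left(\frac{2680}{11375} - \frac{2949}{24655}\right) = -46315 - \left(2680 \cdot \frac{1}{11375} - \frac{2949}{24655}\right) = -46315 - \left(\frac{536}{2275} - \frac{2949}{24655}\right) = -46315 - \frac{1301221}{11218025} = - \frac{519564129096}{11218025}$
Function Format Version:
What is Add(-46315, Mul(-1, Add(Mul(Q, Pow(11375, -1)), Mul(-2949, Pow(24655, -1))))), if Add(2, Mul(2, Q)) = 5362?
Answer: Rational(-519564129096, 11218025) ≈ -46315.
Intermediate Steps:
Q = 2680 (Q = Add(-1, Mul(Rational(1, 2), 5362)) = Add(-1, 2681) = 2680)
Add(-46315, Mul(-1, Add(Mul(Q, Pow(11375, -1)), Mul(-2949, Pow(24655, -1))))) = Add(-46315, Mul(-1, Add(Mul(2680, Pow(11375, -1)), Mul(-2949, Pow(24655, -1))))) = Add(-46315, Mul(-1, Add(Mul(2680, Rational(1, 11375)), Mul(-2949, Rational(1, 24655))))) = Add(-46315, Mul(-1, Add(Rational(536, 2275), Rational(-2949, 24655)))) = Add(-46315, Mul(-1, Rational(1301221, 11218025))) = Add(-46315, Rational(-1301221, 11218025)) = Rational(-519564129096, 11218025)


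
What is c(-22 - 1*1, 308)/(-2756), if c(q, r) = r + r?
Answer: -154/689 ≈ -0.22351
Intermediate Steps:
c(q, r) = 2*r
c(-22 - 1*1, 308)/(-2756) = (2*308)/(-2756) = 616*(-1/2756) = -154/689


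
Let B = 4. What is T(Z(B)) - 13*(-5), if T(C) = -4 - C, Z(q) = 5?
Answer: 56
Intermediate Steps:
T(Z(B)) - 13*(-5) = (-4 - 1*5) - 13*(-5) = (-4 - 5) + 65 = -9 + 65 = 56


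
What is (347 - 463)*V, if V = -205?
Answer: 23780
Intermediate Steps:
(347 - 463)*V = (347 - 463)*(-205) = -116*(-205) = 23780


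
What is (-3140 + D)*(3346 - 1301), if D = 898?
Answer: -4584890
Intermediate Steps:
(-3140 + D)*(3346 - 1301) = (-3140 + 898)*(3346 - 1301) = -2242*2045 = -4584890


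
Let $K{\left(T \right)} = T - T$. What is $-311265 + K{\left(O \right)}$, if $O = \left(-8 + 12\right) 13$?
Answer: $-311265$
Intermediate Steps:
$O = 52$ ($O = 4 \cdot 13 = 52$)
$K{\left(T \right)} = 0$
$-311265 + K{\left(O \right)} = -311265 + 0 = -311265$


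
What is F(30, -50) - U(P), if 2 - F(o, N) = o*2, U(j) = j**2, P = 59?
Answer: -3539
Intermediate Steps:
F(o, N) = 2 - 2*o (F(o, N) = 2 - o*2 = 2 - 2*o)
F(30, -50) - U(P) = (2 - 2*30) - 1*59**2 = (2 - 60) - 1*3481 = -58 - 3481 = -3539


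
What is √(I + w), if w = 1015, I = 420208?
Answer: √421223 ≈ 649.02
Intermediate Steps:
√(I + w) = √(420208 + 1015) = √421223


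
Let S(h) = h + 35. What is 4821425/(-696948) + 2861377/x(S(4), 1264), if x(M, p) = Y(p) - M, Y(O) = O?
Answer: 284046390253/121965900 ≈ 2328.9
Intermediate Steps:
S(h) = 35 + h
x(M, p) = p - M
4821425/(-696948) + 2861377/x(S(4), 1264) = 4821425/(-696948) + 2861377/(1264 - (35 + 4)) = 4821425*(-1/696948) + 2861377/(1264 - 1*39) = -688775/99564 + 2861377/(1264 - 39) = -688775/99564 + 2861377/1225 = 284046390253/121965900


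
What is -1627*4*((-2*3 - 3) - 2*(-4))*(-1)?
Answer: -6508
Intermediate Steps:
-1627*4*((-2*3 - 3) - 2*(-4))*(-1) = -1627*4*((-6 - 3) + 8)*(-1) = -1627*4*(-9 + 8)*(-1) = -1627*4*(-1)*(-1) = -(-6508)*(-1) = -1627*4 = -6508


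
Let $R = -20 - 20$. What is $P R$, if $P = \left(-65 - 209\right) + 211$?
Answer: $2520$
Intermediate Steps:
$R = -40$
$P = -63$ ($P = -274 + 211 = -63$)
$P R = \left(-63\right) \left(-40\right) = 2520$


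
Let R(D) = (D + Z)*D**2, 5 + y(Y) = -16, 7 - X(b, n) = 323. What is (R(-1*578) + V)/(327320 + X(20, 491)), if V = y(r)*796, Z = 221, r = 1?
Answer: -29821176/81751 ≈ -364.78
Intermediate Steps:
X(b, n) = -316 (X(b, n) = 7 - 1*323 = 7 - 323 = -316)
y(Y) = -21 (y(Y) = -5 - 16 = -21)
R(D) = D**2*(221 + D) (R(D) = (D + 221)*D**2 = (221 + D)*D**2 = D**2*(221 + D))
V = -16716 (V = -21*796 = -16716)
(R(-1*578) + V)/(327320 + X(20, 491)) = ((-1*578)**2*(221 - 1*578) - 16716)/(327320 - 316) = ((-578)**2*(221 - 578) - 16716)/327004 = (334084*(-357) - 16716)*(1/327004) = (-119267988 - 16716)*(1/327004) = -119284704*1/327004 = -29821176/81751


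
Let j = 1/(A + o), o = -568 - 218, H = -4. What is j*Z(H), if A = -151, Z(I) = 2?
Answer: -2/937 ≈ -0.0021345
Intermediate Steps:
o = -786
j = -1/937 (j = 1/(-151 - 786) = 1/(-937) = -1/937 ≈ -0.0010672)
j*Z(H) = -1/937*2 = -2/937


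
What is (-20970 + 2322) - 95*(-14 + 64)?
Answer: -23398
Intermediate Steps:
(-20970 + 2322) - 95*(-14 + 64) = -18648 - 95*50 = -18648 - 4750 = -23398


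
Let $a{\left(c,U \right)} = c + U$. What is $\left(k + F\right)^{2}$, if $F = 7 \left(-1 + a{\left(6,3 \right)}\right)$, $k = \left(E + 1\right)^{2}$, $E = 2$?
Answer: $4225$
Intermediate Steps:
$a{\left(c,U \right)} = U + c$
$k = 9$ ($k = \left(2 + 1\right)^{2} = 3^{2} = 9$)
$F = 56$ ($F = 7 \left(-1 + \left(3 + 6\right)\right) = 7 \left(-1 + 9\right) = 7 \cdot 8 = 56$)
$\left(k + F\right)^{2} = \left(9 + 56\right)^{2} = 65^{2} = 4225$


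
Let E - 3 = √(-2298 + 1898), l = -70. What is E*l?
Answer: -210 - 1400*I ≈ -210.0 - 1400.0*I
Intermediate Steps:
E = 3 + 20*I (E = 3 + √(-2298 + 1898) = 3 + √(-400) = 3 + 20*I ≈ 3.0 + 20.0*I)
E*l = (3 + 20*I)*(-70) = -210 - 1400*I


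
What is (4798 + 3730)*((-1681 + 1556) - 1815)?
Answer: -16544320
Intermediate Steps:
(4798 + 3730)*((-1681 + 1556) - 1815) = 8528*(-125 - 1815) = 8528*(-1940) = -16544320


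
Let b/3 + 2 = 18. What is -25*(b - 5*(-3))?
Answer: -1575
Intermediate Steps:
b = 48 (b = -6 + 3*18 = -6 + 54 = 48)
-25*(b - 5*(-3)) = -25*(48 - 5*(-3)) = -25*(48 + 15) = -25*63 = -1575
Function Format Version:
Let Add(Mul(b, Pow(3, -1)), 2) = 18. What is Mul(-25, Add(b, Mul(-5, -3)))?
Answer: -1575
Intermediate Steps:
b = 48 (b = Add(-6, Mul(3, 18)) = Add(-6, 54) = 48)
Mul(-25, Add(b, Mul(-5, -3))) = Mul(-25, Add(48, Mul(-5, -3))) = Mul(-25, Add(48, 15)) = Mul(-25, 63) = -1575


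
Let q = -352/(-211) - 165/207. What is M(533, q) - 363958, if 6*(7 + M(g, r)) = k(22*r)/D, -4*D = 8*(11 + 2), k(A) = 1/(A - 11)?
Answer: -2249887504713/6181604 ≈ -3.6397e+5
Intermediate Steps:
k(A) = 1/(-11 + A)
D = -26 (D = -2*(11 + 2) = -2*13 = -¼*104 = -26)
q = 12683/14559 (q = -352*(-1/211) - 165*1/207 = 352/211 - 55/69 = 12683/14559 ≈ 0.87115)
M(g, r) = -7 - 1/(156*(-11 + 22*r)) (M(g, r) = -7 + (1/((-11 + 22*r)*(-26)))/6 = -7 + (-1/26/(-11 + 22*r))/6 = -7 + (-1/(26*(-11 + 22*r)))/6 = -7 - 1/(156*(-11 + 22*r)))
M(533, q) - 363958 = (12011 - 24024*12683/14559)/(1716*(-1 + 2*(12683/14559))) - 363958 = (12011 - 101565464/4853)/(1716*(-1 + 25366/14559)) - 363958 = (1/1716)*(-43276081/4853)/(10807/14559) - 363958 = (1/1716)*(14559/10807)*(-43276081/4853) - 363958 = -43276081/6181604 - 363958 = -2249887504713/6181604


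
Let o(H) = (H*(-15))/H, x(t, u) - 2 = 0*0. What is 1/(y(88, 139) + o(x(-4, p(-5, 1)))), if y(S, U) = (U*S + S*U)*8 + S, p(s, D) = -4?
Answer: 1/195785 ≈ 5.1076e-6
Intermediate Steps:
x(t, u) = 2 (x(t, u) = 2 + 0*0 = 2 + 0 = 2)
y(S, U) = S + 16*S*U (y(S, U) = (S*U + S*U)*8 + S = (2*S*U)*8 + S = 16*S*U + S = S + 16*S*U)
o(H) = -15 (o(H) = (-15*H)/H = -15)
1/(y(88, 139) + o(x(-4, p(-5, 1)))) = 1/(88*(1 + 16*139) - 15) = 1/(88*(1 + 2224) - 15) = 1/(88*2225 - 15) = 1/(195800 - 15) = 1/195785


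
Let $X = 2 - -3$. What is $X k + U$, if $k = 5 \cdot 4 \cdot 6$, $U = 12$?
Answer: $612$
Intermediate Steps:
$X = 5$ ($X = 2 + 3 = 5$)
$k = 120$ ($k = 20 \cdot 6 = 120$)
$X k + U = 5 \cdot 120 + 12 = 600 + 12 = 612$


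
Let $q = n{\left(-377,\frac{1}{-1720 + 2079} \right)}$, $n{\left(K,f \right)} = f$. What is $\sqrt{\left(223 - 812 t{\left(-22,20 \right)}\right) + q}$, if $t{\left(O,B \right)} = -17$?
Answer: $\frac{\sqrt{1807814146}}{359} \approx 118.44$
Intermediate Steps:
$q = \frac{1}{359}$ ($q = \frac{1}{-1720 + 2079} = \frac{1}{359} \approx 0.0027855$)
$\sqrt{\left(223 - 812 t{\left(-22,20 \right)}\right) + q} = \sqrt{\left(223 - -13804\right) + \frac{1}{359}} = \sqrt{\left(223 + 13804\right) + \frac{1}{359}} = \sqrt{14027 + \frac{1}{359}} = \sqrt{\frac{5035694}{359}} = \frac{\sqrt{1807814146}}{359}$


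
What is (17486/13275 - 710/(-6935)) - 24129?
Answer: -444247264693/18412425 ≈ -24128.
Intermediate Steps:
(17486/13275 - 710/(-6935)) - 24129 = (17486*(1/13275) - 710*(-1/6935)) - 24129 = (17486/13275 + 142/1387) - 24129 = 26138132/18412425 - 24129 = -444247264693/18412425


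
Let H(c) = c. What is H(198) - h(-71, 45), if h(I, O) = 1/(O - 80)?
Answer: 6931/35 ≈ 198.03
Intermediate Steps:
h(I, O) = 1/(-80 + O)
H(198) - h(-71, 45) = 198 - 1/(-80 + 45) = 198 - 1/(-35) = 198 - 1*(-1/35) = 198 + 1/35 = 6931/35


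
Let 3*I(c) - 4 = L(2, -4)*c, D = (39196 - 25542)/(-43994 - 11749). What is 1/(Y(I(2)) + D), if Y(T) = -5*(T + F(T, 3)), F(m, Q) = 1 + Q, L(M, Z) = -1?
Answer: -18581/438108 ≈ -0.042412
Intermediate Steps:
D = -13654/55743 (D = 13654/(-55743) = 13654*(-1/55743) = -13654/55743 ≈ -0.24495)
I(c) = 4/3 - c/3 (I(c) = 4/3 + (-c)/3 = 4/3 - c/3)
Y(T) = -20 - 5*T (Y(T) = -5*(T + (1 + 3)) = -5*(T + 4) = -5*(4 + T) = -20 - 5*T)
1/(Y(I(2)) + D) = 1/((-20 - 5*(4/3 - 1/3*2)) - 13654/55743) = 1/((-20 - 5*(4/3 - 2/3)) - 13654/55743) = 1/((-20 - 5*2/3) - 13654/55743) = 1/((-20 - 10/3) - 13654/55743) = 1/(-70/3 - 13654/55743) = 1/(-438108/18581) = -18581/438108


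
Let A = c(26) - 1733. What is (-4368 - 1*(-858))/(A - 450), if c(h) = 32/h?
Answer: 45630/28363 ≈ 1.6088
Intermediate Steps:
A = -22513/13 (A = 32/26 - 1733 = 32*(1/26) - 1733 = 16/13 - 1733 = -22513/13 ≈ -1731.8)
(-4368 - 1*(-858))/(A - 450) = (-4368 - 1*(-858))/(-22513/13 - 450) = (-4368 + 858)/(-28363/13) = -3510*(-13/28363) = 45630/28363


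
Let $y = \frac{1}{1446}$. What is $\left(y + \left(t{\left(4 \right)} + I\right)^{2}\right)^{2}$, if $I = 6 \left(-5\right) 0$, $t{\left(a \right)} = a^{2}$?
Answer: $\frac{137031011329}{2090916} \approx 65536.0$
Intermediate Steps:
$y = \frac{1}{1446} \approx 0.00069156$
$I = 0$ ($I = \left(-30\right) 0 = 0$)
$\left(y + \left(t{\left(4 \right)} + I\right)^{2}\right)^{2} = \left(\frac{1}{1446} + \left(4^{2} + 0\right)^{2}\right)^{2} = \left(\frac{1}{1446} + \left(16 + 0\right)^{2}\right)^{2} = \left(\frac{1}{1446} + 16^{2}\right)^{2} = \left(\frac{1}{1446} + 256\right)^{2} = \left(\frac{370177}{1446}\right)^{2} = \frac{137031011329}{2090916}$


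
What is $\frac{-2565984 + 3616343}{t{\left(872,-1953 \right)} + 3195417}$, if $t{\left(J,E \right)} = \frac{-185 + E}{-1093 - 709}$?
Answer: $\frac{946373459}{2879071786} \approx 0.32871$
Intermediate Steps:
$t{\left(J,E \right)} = \frac{185}{1802} - \frac{E}{1802}$ ($t{\left(J,E \right)} = \frac{-185 + E}{-1802} = \left(-185 + E\right) \left(- \frac{1}{1802}\right) = \frac{185}{1802} - \frac{E}{1802}$)
$\frac{-2565984 + 3616343}{t{\left(872,-1953 \right)} + 3195417} = \frac{-2565984 + 3616343}{\left(\frac{185}{1802} - - \frac{1953}{1802}\right) + 3195417} = \frac{1050359}{\left(\frac{185}{1802} + \frac{1953}{1802}\right) + 3195417} = \frac{1050359}{\frac{1069}{901} + 3195417} = \frac{1050359}{\frac{2879071786}{901}} = 1050359 \cdot \frac{901}{2879071786} = \frac{946373459}{2879071786}$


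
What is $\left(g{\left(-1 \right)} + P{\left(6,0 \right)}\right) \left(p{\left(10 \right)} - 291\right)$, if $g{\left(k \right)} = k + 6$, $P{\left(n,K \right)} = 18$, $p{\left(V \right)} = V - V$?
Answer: $-6693$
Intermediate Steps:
$p{\left(V \right)} = 0$
$g{\left(k \right)} = 6 + k$
$\left(g{\left(-1 \right)} + P{\left(6,0 \right)}\right) \left(p{\left(10 \right)} - 291\right) = \left(\left(6 - 1\right) + 18\right) \left(0 - 291\right) = \left(5 + 18\right) \left(-291\right) = 23 \left(-291\right) = -6693$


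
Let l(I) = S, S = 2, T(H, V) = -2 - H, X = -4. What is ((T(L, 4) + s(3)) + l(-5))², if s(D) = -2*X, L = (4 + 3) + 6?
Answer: 25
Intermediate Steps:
L = 13 (L = 7 + 6 = 13)
s(D) = 8 (s(D) = -2*(-4) = 8)
l(I) = 2
((T(L, 4) + s(3)) + l(-5))² = (((-2 - 1*13) + 8) + 2)² = (((-2 - 13) + 8) + 2)² = ((-15 + 8) + 2)² = (-7 + 2)² = (-5)² = 25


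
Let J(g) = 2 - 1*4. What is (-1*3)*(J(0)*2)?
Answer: 12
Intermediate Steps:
J(g) = -2 (J(g) = 2 - 4 = -2)
(-1*3)*(J(0)*2) = (-1*3)*(-2*2) = -3*(-4) = 12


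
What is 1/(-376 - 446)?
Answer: -1/822 ≈ -0.0012165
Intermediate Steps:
1/(-376 - 446) = 1/(-822) = -1/822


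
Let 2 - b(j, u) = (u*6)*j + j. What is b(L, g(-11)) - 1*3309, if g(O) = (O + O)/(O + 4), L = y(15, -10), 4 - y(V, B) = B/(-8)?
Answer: -94125/28 ≈ -3361.6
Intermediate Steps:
y(V, B) = 4 + B/8 (y(V, B) = 4 - B/(-8) = 4 - B*(-1)/8 = 4 - (-1)*B/8 = 4 + B/8)
L = 11/4 (L = 4 + (1/8)*(-10) = 4 - 5/4 = 11/4 ≈ 2.7500)
g(O) = 2*O/(4 + O) (g(O) = (2*O)/(4 + O) = 2*O/(4 + O))
b(j, u) = 2 - j - 6*j*u (b(j, u) = 2 - ((u*6)*j + j) = 2 - ((6*u)*j + j) = 2 - (6*j*u + j) = 2 - (j + 6*j*u) = 2 + (-j - 6*j*u) = 2 - j - 6*j*u)
b(L, g(-11)) - 1*3309 = (2 - 1*11/4 - 6*11/4*2*(-11)/(4 - 11)) - 1*3309 = (2 - 11/4 - 6*11/4*2*(-11)/(-7)) - 3309 = (2 - 11/4 - 6*11/4*2*(-11)*(-1/7)) - 3309 = (2 - 11/4 - 6*11/4*22/7) - 3309 = (2 - 11/4 - 363/7) - 3309 = -1473/28 - 3309 = -94125/28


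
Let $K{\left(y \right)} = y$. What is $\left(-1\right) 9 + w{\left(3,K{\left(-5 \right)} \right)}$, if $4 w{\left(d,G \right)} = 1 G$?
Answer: $- \frac{41}{4} \approx -10.25$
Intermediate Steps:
$w{\left(d,G \right)} = \frac{G}{4}$ ($w{\left(d,G \right)} = \frac{1 G}{4} = \frac{G}{4}$)
$\left(-1\right) 9 + w{\left(3,K{\left(-5 \right)} \right)} = \left(-1\right) 9 + \frac{1}{4} \left(-5\right) = -9 - \frac{5}{4} = - \frac{41}{4}$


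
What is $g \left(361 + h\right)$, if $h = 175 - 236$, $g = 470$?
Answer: $141000$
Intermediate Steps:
$h = -61$
$g \left(361 + h\right) = 470 \left(361 - 61\right) = 470 \cdot 300 = 141000$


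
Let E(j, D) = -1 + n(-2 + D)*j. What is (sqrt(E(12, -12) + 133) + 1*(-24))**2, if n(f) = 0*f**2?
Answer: 708 - 96*sqrt(33) ≈ 156.52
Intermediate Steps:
n(f) = 0
E(j, D) = -1 (E(j, D) = -1 + 0*j = -1 + 0 = -1)
(sqrt(E(12, -12) + 133) + 1*(-24))**2 = (sqrt(-1 + 133) + 1*(-24))**2 = (sqrt(132) - 24)**2 = (2*sqrt(33) - 24)**2 = (-24 + 2*sqrt(33))**2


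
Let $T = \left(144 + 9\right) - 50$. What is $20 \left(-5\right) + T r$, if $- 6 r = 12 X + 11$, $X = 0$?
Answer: $- \frac{1733}{6} \approx -288.83$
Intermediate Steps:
$T = 103$ ($T = 153 - 50 = 103$)
$r = - \frac{11}{6}$ ($r = - \frac{12 \cdot 0 + 11}{6} = - \frac{0 + 11}{6} = \left(- \frac{1}{6}\right) 11 = - \frac{11}{6} \approx -1.8333$)
$20 \left(-5\right) + T r = 20 \left(-5\right) + 103 \left(- \frac{11}{6}\right) = -100 - \frac{1133}{6} = - \frac{1733}{6}$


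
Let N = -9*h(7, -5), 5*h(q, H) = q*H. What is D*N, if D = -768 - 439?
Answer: -76041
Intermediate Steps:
D = -1207
h(q, H) = H*q/5 (h(q, H) = (q*H)/5 = (H*q)/5 = H*q/5)
N = 63 (N = -9*(-5)*7/5 = -9*(-7) = 63)
D*N = -1207*63 = -76041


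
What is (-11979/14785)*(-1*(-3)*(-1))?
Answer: 35937/14785 ≈ 2.4306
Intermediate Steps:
(-11979/14785)*(-1*(-3)*(-1)) = (-11979*1/14785)*(3*(-1)) = -11979/14785*(-3) = 35937/14785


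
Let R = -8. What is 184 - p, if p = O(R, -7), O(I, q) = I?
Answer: 192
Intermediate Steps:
p = -8
184 - p = 184 - 1*(-8) = 184 + 8 = 192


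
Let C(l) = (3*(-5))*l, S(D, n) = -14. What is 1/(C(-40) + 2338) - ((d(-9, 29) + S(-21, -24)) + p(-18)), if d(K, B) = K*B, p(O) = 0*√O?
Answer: 807951/2938 ≈ 275.00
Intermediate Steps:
p(O) = 0
d(K, B) = B*K
C(l) = -15*l
1/(C(-40) + 2338) - ((d(-9, 29) + S(-21, -24)) + p(-18)) = 1/(-15*(-40) + 2338) - ((29*(-9) - 14) + 0) = 1/(600 + 2338) - ((-261 - 14) + 0) = 1/2938 - (-275 + 0) = 1/2938 - 1*(-275) = 1/2938 + 275 = 807951/2938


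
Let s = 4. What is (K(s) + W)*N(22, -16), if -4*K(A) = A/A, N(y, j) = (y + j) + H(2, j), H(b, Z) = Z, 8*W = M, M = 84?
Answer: -205/2 ≈ -102.50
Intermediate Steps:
W = 21/2 (W = (⅛)*84 = 21/2 ≈ 10.500)
N(y, j) = y + 2*j (N(y, j) = (y + j) + j = (j + y) + j = y + 2*j)
K(A) = -¼ (K(A) = -A/(4*A) = -¼*1 = -¼)
(K(s) + W)*N(22, -16) = (-¼ + 21/2)*(22 + 2*(-16)) = 41*(22 - 32)/4 = (41/4)*(-10) = -205/2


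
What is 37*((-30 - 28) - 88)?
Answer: -5402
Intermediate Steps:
37*((-30 - 28) - 88) = 37*(-58 - 88) = 37*(-146) = -5402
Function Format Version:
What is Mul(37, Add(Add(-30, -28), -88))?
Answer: -5402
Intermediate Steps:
Mul(37, Add(Add(-30, -28), -88)) = Mul(37, Add(-58, -88)) = Mul(37, -146) = -5402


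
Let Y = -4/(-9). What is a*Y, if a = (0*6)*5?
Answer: 0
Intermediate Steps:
a = 0 (a = 0*5 = 0)
Y = 4/9 (Y = -4*(-1/9) = 4/9 ≈ 0.44444)
a*Y = 0*(4/9) = 0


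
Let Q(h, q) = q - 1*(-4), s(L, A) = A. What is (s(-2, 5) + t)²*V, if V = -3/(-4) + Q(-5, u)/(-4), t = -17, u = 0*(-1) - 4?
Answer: 108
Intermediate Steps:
u = -4 (u = 0 - 4 = -4)
Q(h, q) = 4 + q (Q(h, q) = q + 4 = 4 + q)
V = ¾ (V = -3/(-4) + (4 - 4)/(-4) = -3*(-¼) + 0*(-¼) = ¾ + 0 = ¾ ≈ 0.75000)
(s(-2, 5) + t)²*V = (5 - 17)²*(¾) = (-12)²*(¾) = 144*(¾) = 108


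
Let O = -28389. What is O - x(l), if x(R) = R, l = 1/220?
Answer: -6245581/220 ≈ -28389.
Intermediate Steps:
l = 1/220 ≈ 0.0045455
O - x(l) = -28389 - 1*1/220 = -28389 - 1/220 = -6245581/220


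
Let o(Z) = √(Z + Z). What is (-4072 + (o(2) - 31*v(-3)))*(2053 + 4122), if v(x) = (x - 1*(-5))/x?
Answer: -75013900/3 ≈ -2.5005e+7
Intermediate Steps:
o(Z) = √2*√Z (o(Z) = √(2*Z) = √2*√Z)
v(x) = (5 + x)/x (v(x) = (x + 5)/x = (5 + x)/x)
(-4072 + (o(2) - 31*v(-3)))*(2053 + 4122) = (-4072 + (√2*√2 - 31*(5 - 3)/(-3)))*(2053 + 4122) = (-4072 + (2 - (-31)*2/3))*6175 = (-4072 + (2 - 31*(-⅔)))*6175 = (-4072 + (2 + 62/3))*6175 = (-4072 + 68/3)*6175 = -12148/3*6175 = -75013900/3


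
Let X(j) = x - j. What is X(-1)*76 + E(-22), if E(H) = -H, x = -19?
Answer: -1346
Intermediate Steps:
X(j) = -19 - j
X(-1)*76 + E(-22) = (-19 - 1*(-1))*76 - 1*(-22) = (-19 + 1)*76 + 22 = -18*76 + 22 = -1368 + 22 = -1346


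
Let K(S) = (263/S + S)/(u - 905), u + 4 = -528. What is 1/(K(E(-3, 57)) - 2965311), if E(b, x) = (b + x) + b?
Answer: -73287/217318750121 ≈ -3.3723e-7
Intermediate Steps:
u = -532 (u = -4 - 528 = -532)
E(b, x) = x + 2*b
K(S) = -263/(1437*S) - S/1437 (K(S) = (263/S + S)/(-532 - 905) = (S + 263/S)/(-1437) = (S + 263/S)*(-1/1437) = -263/(1437*S) - S/1437)
1/(K(E(-3, 57)) - 2965311) = 1/((-263 - (57 + 2*(-3))²)/(1437*(57 + 2*(-3))) - 2965311) = 1/((-263 - (57 - 6)²)/(1437*(57 - 6)) - 2965311) = 1/((1/1437)*(-263 - 1*51²)/51 - 2965311) = 1/((1/1437)*(1/51)*(-263 - 1*2601) - 2965311) = 1/((1/1437)*(1/51)*(-263 - 2601) - 2965311) = 1/((1/1437)*(1/51)*(-2864) - 2965311) = 1/(-2864/73287 - 2965311) = 1/(-217318750121/73287) = -73287/217318750121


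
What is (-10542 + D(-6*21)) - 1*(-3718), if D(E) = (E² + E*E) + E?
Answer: 24802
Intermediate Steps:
D(E) = E + 2*E² (D(E) = (E² + E²) + E = 2*E² + E = E + 2*E²)
(-10542 + D(-6*21)) - 1*(-3718) = (-10542 + (-6*21)*(1 + 2*(-6*21))) - 1*(-3718) = (-10542 - 126*(1 + 2*(-126))) + 3718 = (-10542 - 126*(1 - 252)) + 3718 = (-10542 - 126*(-251)) + 3718 = (-10542 + 31626) + 3718 = 21084 + 3718 = 24802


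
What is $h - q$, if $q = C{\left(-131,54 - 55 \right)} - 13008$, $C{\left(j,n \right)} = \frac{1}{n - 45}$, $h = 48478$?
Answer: $\frac{2828357}{46} \approx 61486.0$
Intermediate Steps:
$C{\left(j,n \right)} = \frac{1}{-45 + n}$
$q = - \frac{598369}{46}$ ($q = \frac{1}{-45 + \left(54 - 55\right)} - 13008 = \frac{1}{-45 - 1} - 13008 = \frac{1}{-46} - 13008 = - \frac{1}{46} - 13008 = - \frac{598369}{46} \approx -13008.0$)
$h - q = 48478 - - \frac{598369}{46} = 48478 + \frac{598369}{46} = \frac{2828357}{46}$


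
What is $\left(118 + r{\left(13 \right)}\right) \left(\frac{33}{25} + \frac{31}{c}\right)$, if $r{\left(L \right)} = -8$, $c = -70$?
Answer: $\frac{3377}{35} \approx 96.486$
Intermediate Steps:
$\left(118 + r{\left(13 \right)}\right) \left(\frac{33}{25} + \frac{31}{c}\right) = \left(118 - 8\right) \left(\frac{33}{25} + \frac{31}{-70}\right) = 110 \left(33 \cdot \frac{1}{25} + 31 \left(- \frac{1}{70}\right)\right) = 110 \left(\frac{33}{25} - \frac{31}{70}\right) = 110 \cdot \frac{307}{350} = \frac{3377}{35}$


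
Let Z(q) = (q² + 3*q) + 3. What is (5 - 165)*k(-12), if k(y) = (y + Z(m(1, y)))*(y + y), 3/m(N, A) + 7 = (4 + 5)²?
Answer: -46664640/1369 ≈ -34087.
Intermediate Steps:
m(N, A) = 3/74 (m(N, A) = 3/(-7 + (4 + 5)²) = 3/(-7 + 9²) = 3/(-7 + 81) = 3/74)
Z(q) = 3 + q² + 3*q
k(y) = 2*y*(17103/5476 + y) (k(y) = (y + (3 + (3/74)² + 3*(3/74)))*(y + y) = (y + (3 + 9/5476 + 9/74))*(2*y) = (y + 17103/5476)*(2*y) = (17103/5476 + y)*(2*y) = 2*y*(17103/5476 + y))
(5 - 165)*k(-12) = (5 - 165)*((1/2738)*(-12)*(17103 + 5476*(-12))) = -80*(-12)*(17103 - 65712)/1369 = -80*(-12)*(-48609)/1369 = -160*291654/1369 = -46664640/1369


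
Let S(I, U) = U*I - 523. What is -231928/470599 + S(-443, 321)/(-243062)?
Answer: 5396914669/57192367069 ≈ 0.094364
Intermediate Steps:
S(I, U) = -523 + I*U (S(I, U) = I*U - 523 = -523 + I*U)
-231928/470599 + S(-443, 321)/(-243062) = -231928/470599 + (-523 - 443*321)/(-243062) = -231928*1/470599 + (-523 - 142203)*(-1/243062) = -231928/470599 - 142726*(-1/243062) = -231928/470599 + 71363/121531 = 5396914669/57192367069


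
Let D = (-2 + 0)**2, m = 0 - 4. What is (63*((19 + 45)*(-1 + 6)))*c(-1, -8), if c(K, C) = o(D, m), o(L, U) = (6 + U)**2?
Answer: 80640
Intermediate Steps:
m = -4
D = 4 (D = (-2)**2 = 4)
c(K, C) = 4 (c(K, C) = (6 - 4)**2 = 2**2 = 4)
(63*((19 + 45)*(-1 + 6)))*c(-1, -8) = (63*((19 + 45)*(-1 + 6)))*4 = (63*(64*5))*4 = (63*320)*4 = 20160*4 = 80640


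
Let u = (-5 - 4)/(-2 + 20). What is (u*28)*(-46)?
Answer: 644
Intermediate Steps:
u = -½ (u = -9/18 = -9*1/18 = -½ ≈ -0.50000)
(u*28)*(-46) = -½*28*(-46) = -14*(-46) = 644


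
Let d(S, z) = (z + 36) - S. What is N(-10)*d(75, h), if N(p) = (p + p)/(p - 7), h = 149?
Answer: 2200/17 ≈ 129.41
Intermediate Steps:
N(p) = 2*p/(-7 + p) (N(p) = (2*p)/(-7 + p) = 2*p/(-7 + p))
d(S, z) = 36 + z - S (d(S, z) = (36 + z) - S = 36 + z - S)
N(-10)*d(75, h) = (2*(-10)/(-7 - 10))*(36 + 149 - 1*75) = (2*(-10)/(-17))*(36 + 149 - 75) = (2*(-10)*(-1/17))*110 = (20/17)*110 = 2200/17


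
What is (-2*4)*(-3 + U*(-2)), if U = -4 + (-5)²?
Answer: 360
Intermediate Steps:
U = 21 (U = -4 + 25 = 21)
(-2*4)*(-3 + U*(-2)) = (-2*4)*(-3 + 21*(-2)) = -8*(-3 - 42) = -8*(-45) = 360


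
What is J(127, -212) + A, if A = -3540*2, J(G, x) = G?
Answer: -6953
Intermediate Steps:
A = -7080
J(127, -212) + A = 127 - 7080 = -6953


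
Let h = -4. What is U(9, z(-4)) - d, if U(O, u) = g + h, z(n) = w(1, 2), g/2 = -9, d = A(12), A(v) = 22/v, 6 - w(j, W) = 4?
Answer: -143/6 ≈ -23.833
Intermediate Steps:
w(j, W) = 2 (w(j, W) = 6 - 1*4 = 6 - 4 = 2)
d = 11/6 (d = 22/12 = 22*(1/12) = 11/6 ≈ 1.8333)
g = -18 (g = 2*(-9) = -18)
z(n) = 2
U(O, u) = -22 (U(O, u) = -18 - 4 = -22)
U(9, z(-4)) - d = -22 - 1*11/6 = -22 - 11/6 = -143/6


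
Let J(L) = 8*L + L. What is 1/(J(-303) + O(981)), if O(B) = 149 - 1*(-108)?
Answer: -1/2470 ≈ -0.00040486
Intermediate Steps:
J(L) = 9*L
O(B) = 257 (O(B) = 149 + 108 = 257)
1/(J(-303) + O(981)) = 1/(9*(-303) + 257) = 1/(-2727 + 257) = 1/(-2470) = -1/2470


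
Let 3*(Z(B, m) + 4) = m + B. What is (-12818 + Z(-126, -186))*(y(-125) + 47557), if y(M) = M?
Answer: -613106032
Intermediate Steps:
Z(B, m) = -4 + B/3 + m/3 (Z(B, m) = -4 + (m + B)/3 = -4 + (B + m)/3 = -4 + (B/3 + m/3) = -4 + B/3 + m/3)
(-12818 + Z(-126, -186))*(y(-125) + 47557) = (-12818 + (-4 + (1/3)*(-126) + (1/3)*(-186)))*(-125 + 47557) = (-12818 + (-4 - 42 - 62))*47432 = (-12818 - 108)*47432 = -12926*47432 = -613106032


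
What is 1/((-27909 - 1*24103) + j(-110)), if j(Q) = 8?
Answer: -1/52004 ≈ -1.9229e-5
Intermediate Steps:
1/((-27909 - 1*24103) + j(-110)) = 1/((-27909 - 1*24103) + 8) = 1/((-27909 - 24103) + 8) = 1/(-52012 + 8) = 1/(-52004) = -1/52004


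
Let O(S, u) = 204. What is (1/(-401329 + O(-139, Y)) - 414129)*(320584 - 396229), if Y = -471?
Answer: 2513191583761254/80225 ≈ 3.1327e+10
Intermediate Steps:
(1/(-401329 + O(-139, Y)) - 414129)*(320584 - 396229) = (1/(-401329 + 204) - 414129)*(320584 - 396229) = (1/(-401125) - 414129)*(-75645) = (-1/401125 - 414129)*(-75645) = -166117495126/401125*(-75645) = 2513191583761254/80225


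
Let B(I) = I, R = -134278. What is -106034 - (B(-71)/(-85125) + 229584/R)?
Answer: -605996531898619/5715207375 ≈ -1.0603e+5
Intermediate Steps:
-106034 - (B(-71)/(-85125) + 229584/R) = -106034 - (-71/(-85125) + 229584/(-134278)) = -106034 - (-71*(-1/85125) + 229584*(-1/134278)) = -106034 - (71/85125 - 114792/67139) = -106034 - 1*(-9766902131/5715207375) = -106034 + 9766902131/5715207375 = -605996531898619/5715207375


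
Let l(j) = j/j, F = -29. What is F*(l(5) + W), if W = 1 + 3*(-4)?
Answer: 290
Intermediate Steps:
l(j) = 1
W = -11 (W = 1 - 12 = -11)
F*(l(5) + W) = -29*(1 - 11) = -29*(-10) = 290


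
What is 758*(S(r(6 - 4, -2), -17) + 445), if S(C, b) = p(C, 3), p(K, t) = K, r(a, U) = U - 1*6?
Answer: 331246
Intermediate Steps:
r(a, U) = -6 + U (r(a, U) = U - 6 = -6 + U)
S(C, b) = C
758*(S(r(6 - 4, -2), -17) + 445) = 758*((-6 - 2) + 445) = 758*(-8 + 445) = 758*437 = 331246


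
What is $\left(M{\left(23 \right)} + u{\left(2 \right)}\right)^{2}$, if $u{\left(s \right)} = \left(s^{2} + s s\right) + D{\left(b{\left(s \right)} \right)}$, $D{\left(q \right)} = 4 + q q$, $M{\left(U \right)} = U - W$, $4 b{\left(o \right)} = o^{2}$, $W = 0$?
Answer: $1296$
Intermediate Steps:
$b{\left(o \right)} = \frac{o^{2}}{4}$
$M{\left(U \right)} = U$ ($M{\left(U \right)} = U - 0 = U + 0 = U$)
$D{\left(q \right)} = 4 + q^{2}$
$u{\left(s \right)} = 4 + 2 s^{2} + \frac{s^{4}}{16}$ ($u{\left(s \right)} = \left(s^{2} + s s\right) + \left(4 + \left(\frac{s^{2}}{4}\right)^{2}\right) = \left(s^{2} + s^{2}\right) + \left(4 + \frac{s^{4}}{16}\right) = 2 s^{2} + \left(4 + \frac{s^{4}}{16}\right) = 4 + 2 s^{2} + \frac{s^{4}}{16}$)
$\left(M{\left(23 \right)} + u{\left(2 \right)}\right)^{2} = \left(23 + \left(4 + 2 \cdot 2^{2} + \frac{2^{4}}{16}\right)\right)^{2} = \left(23 + \left(4 + 2 \cdot 4 + \frac{1}{16} \cdot 16\right)\right)^{2} = \left(23 + \left(4 + 8 + 1\right)\right)^{2} = \left(23 + 13\right)^{2} = 36^{2} = 1296$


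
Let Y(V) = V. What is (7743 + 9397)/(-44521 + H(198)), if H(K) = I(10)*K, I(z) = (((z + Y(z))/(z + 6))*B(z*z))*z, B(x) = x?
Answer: 17140/202979 ≈ 0.084442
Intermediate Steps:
I(z) = 2*z**4/(6 + z) (I(z) = (((z + z)/(z + 6))*(z*z))*z = (((2*z)/(6 + z))*z**2)*z = ((2*z/(6 + z))*z**2)*z = (2*z**3/(6 + z))*z = 2*z**4/(6 + z))
H(K) = 1250*K (H(K) = (2*10**4/(6 + 10))*K = (2*10000/16)*K = (2*10000*(1/16))*K = 1250*K)
(7743 + 9397)/(-44521 + H(198)) = (7743 + 9397)/(-44521 + 1250*198) = 17140/(-44521 + 247500) = 17140/202979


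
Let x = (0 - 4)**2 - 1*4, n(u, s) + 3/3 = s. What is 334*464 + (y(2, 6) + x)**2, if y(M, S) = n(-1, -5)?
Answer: 155012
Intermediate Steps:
n(u, s) = -1 + s
y(M, S) = -6 (y(M, S) = -1 - 5 = -6)
x = 12 (x = (-4)**2 - 4 = 16 - 4 = 12)
334*464 + (y(2, 6) + x)**2 = 334*464 + (-6 + 12)**2 = 154976 + 6**2 = 154976 + 36 = 155012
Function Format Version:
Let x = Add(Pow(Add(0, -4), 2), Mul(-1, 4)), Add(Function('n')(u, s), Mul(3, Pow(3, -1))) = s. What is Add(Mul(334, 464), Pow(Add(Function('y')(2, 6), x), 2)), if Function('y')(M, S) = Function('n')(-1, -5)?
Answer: 155012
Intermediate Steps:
Function('n')(u, s) = Add(-1, s)
Function('y')(M, S) = -6 (Function('y')(M, S) = Add(-1, -5) = -6)
x = 12 (x = Add(Pow(-4, 2), -4) = Add(16, -4) = 12)
Add(Mul(334, 464), Pow(Add(Function('y')(2, 6), x), 2)) = Add(Mul(334, 464), Pow(Add(-6, 12), 2)) = Add(154976, Pow(6, 2)) = Add(154976, 36) = 155012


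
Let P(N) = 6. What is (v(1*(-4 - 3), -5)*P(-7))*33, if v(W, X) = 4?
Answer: 792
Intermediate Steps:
(v(1*(-4 - 3), -5)*P(-7))*33 = (4*6)*33 = 24*33 = 792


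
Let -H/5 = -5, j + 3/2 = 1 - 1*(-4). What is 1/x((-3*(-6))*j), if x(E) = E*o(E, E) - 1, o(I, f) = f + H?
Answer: 1/5543 ≈ 0.00018041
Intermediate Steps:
j = 7/2 (j = -3/2 + (1 - 1*(-4)) = -3/2 + (1 + 4) = -3/2 + 5 = 7/2 ≈ 3.5000)
H = 25 (H = -5*(-5) = 25)
o(I, f) = 25 + f (o(I, f) = f + 25 = 25 + f)
x(E) = -1 + E*(25 + E) (x(E) = E*(25 + E) - 1 = -1 + E*(25 + E))
1/x((-3*(-6))*j) = 1/(-1 + (-3*(-6)*(7/2))*(25 - 3*(-6)*(7/2))) = 1/(-1 + (18*(7/2))*(25 + 18*(7/2))) = 1/(-1 + 63*(25 + 63)) = 1/(-1 + 63*88) = 1/(-1 + 5544) = 1/5543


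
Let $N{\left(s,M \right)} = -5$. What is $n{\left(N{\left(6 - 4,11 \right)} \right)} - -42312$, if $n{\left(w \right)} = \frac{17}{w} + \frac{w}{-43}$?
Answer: $\frac{9096374}{215} \approx 42309.0$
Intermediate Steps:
$n{\left(w \right)} = \frac{17}{w} - \frac{w}{43}$ ($n{\left(w \right)} = \frac{17}{w} + w \left(- \frac{1}{43}\right) = \frac{17}{w} - \frac{w}{43}$)
$n{\left(N{\left(6 - 4,11 \right)} \right)} - -42312 = \left(\frac{17}{-5} - - \frac{5}{43}\right) - -42312 = \left(17 \left(- \frac{1}{5}\right) + \frac{5}{43}\right) + 42312 = \left(- \frac{17}{5} + \frac{5}{43}\right) + 42312 = - \frac{706}{215} + 42312 = \frac{9096374}{215}$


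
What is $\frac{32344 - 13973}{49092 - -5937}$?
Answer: $\frac{18371}{55029} \approx 0.33384$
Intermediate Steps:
$\frac{32344 - 13973}{49092 - -5937} = \frac{18371}{49092 + \left(-19022 + 24959\right)} = \frac{18371}{49092 + 5937} = \frac{18371}{55029}$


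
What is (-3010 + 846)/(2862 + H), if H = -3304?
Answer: 1082/221 ≈ 4.8959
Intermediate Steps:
(-3010 + 846)/(2862 + H) = (-3010 + 846)/(2862 - 3304) = -2164/(-442) = -2164*(-1/442) = 1082/221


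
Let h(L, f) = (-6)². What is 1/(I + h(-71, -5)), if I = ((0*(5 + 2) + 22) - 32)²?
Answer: 1/136 ≈ 0.0073529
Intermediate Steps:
h(L, f) = 36
I = 100 (I = ((0*7 + 22) - 32)² = ((0 + 22) - 32)² = (22 - 32)² = (-10)² = 100)
1/(I + h(-71, -5)) = 1/(100 + 36) = 1/136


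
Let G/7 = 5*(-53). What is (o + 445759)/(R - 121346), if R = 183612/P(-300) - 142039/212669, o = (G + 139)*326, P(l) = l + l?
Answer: 1208566026650/1293587774019 ≈ 0.93427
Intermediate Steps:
G = -1855 (G = 7*(5*(-53)) = 7*(-265) = -1855)
P(l) = 2*l
o = -559416 (o = (-1855 + 139)*326 = -1716*326 = -559416)
R = -3261150319/10633450 (R = 183612/((2*(-300))) - 142039/212669 = 183612/(-600) - 142039*1/212669 = 183612*(-1/600) - 142039/212669 = -15301/50 - 142039/212669 = -3261150319/10633450 ≈ -306.69)
(o + 445759)/(R - 121346) = (-559416 + 445759)/(-3261150319/10633450 - 121346) = -113657/(-1293587774019/10633450) = -113657*(-10633450/1293587774019) = 1208566026650/1293587774019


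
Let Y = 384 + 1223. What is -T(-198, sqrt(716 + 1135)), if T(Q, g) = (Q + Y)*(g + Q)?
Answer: 278982 - 1409*sqrt(1851) ≈ 2.1836e+5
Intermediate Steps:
Y = 1607
T(Q, g) = (1607 + Q)*(Q + g) (T(Q, g) = (Q + 1607)*(g + Q) = (1607 + Q)*(Q + g))
-T(-198, sqrt(716 + 1135)) = -((-198)**2 + 1607*(-198) + 1607*sqrt(716 + 1135) - 198*sqrt(716 + 1135)) = -(39204 - 318186 + 1607*sqrt(1851) - 198*sqrt(1851)) = -(-278982 + 1409*sqrt(1851)) = 278982 - 1409*sqrt(1851)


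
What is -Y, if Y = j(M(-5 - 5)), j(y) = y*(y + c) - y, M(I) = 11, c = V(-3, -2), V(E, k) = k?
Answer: -88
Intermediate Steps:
c = -2
j(y) = -y + y*(-2 + y) (j(y) = y*(y - 2) - y = y*(-2 + y) - y = -y + y*(-2 + y))
Y = 88 (Y = 11*(-3 + 11) = 11*8 = 88)
-Y = -1*88 = -88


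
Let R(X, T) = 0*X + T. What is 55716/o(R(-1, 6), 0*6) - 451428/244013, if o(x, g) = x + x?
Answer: 1132500931/244013 ≈ 4641.1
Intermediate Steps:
R(X, T) = T (R(X, T) = 0 + T = T)
o(x, g) = 2*x
55716/o(R(-1, 6), 0*6) - 451428/244013 = 55716/((2*6)) - 451428/244013 = 55716/12 - 451428*1/244013 = 55716*(1/12) - 451428/244013 = 4643 - 451428/244013 = 1132500931/244013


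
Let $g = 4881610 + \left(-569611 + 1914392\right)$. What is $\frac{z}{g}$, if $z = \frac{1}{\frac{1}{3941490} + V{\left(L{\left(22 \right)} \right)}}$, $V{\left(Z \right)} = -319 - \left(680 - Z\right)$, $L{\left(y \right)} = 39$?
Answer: $- \frac{3941490}{23559607541860009} \approx -1.673 \cdot 10^{-10}$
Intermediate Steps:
$V{\left(Z \right)} = -999 + Z$ ($V{\left(Z \right)} = -319 + \left(-680 + Z\right) = -999 + Z$)
$z = - \frac{3941490}{3783830399}$ ($z = \frac{1}{\frac{1}{3941490} + \left(-999 + 39\right)} = \frac{1}{\frac{1}{3941490} - 960} = \frac{1}{- \frac{3783830399}{3941490}} = - \frac{3941490}{3783830399} \approx -0.0010417$)
$g = 6226391$ ($g = 4881610 + 1344781 = 6226391$)
$\frac{z}{g} = - \frac{3941490}{3783830399 \cdot 6226391} = \left(- \frac{3941490}{3783830399}\right) \frac{1}{6226391} = - \frac{3941490}{23559607541860009}$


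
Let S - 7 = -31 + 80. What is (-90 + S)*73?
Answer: -2482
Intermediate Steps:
S = 56 (S = 7 + (-31 + 80) = 7 + 49 = 56)
(-90 + S)*73 = (-90 + 56)*73 = -34*73 = -2482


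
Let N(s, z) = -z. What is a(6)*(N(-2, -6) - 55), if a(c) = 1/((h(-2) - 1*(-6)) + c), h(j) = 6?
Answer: -49/18 ≈ -2.7222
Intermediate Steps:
a(c) = 1/(12 + c) (a(c) = 1/((6 - 1*(-6)) + c) = 1/((6 + 6) + c) = 1/(12 + c))
a(6)*(N(-2, -6) - 55) = (-1*(-6) - 55)/(12 + 6) = (6 - 55)/18 = (1/18)*(-49) = -49/18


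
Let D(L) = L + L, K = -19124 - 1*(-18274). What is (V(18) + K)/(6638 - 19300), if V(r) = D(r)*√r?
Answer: 425/6331 - 54*√2/6331 ≈ 0.055068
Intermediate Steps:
K = -850 (K = -19124 + 18274 = -850)
D(L) = 2*L
V(r) = 2*r^(3/2) (V(r) = (2*r)*√r = 2*r^(3/2))
(V(18) + K)/(6638 - 19300) = (2*18^(3/2) - 850)/(6638 - 19300) = (2*(54*√2) - 850)/(-12662) = (108*√2 - 850)*(-1/12662) = (-850 + 108*√2)*(-1/12662) = 425/6331 - 54*√2/6331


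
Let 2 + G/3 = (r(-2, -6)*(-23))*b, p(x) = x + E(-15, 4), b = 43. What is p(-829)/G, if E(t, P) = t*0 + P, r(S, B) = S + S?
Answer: -275/3954 ≈ -0.069550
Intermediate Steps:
r(S, B) = 2*S
E(t, P) = P (E(t, P) = 0 + P = P)
p(x) = 4 + x (p(x) = x + 4 = 4 + x)
G = 11862 (G = -6 + 3*(((2*(-2))*(-23))*43) = -6 + 3*(-4*(-23)*43) = -6 + 3*(92*43) = -6 + 3*3956 = -6 + 11868 = 11862)
p(-829)/G = (4 - 829)/11862 = -825*1/11862 = -275/3954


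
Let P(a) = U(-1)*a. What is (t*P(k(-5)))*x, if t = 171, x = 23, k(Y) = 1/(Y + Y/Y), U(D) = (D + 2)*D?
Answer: 3933/4 ≈ 983.25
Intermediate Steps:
U(D) = D*(2 + D) (U(D) = (2 + D)*D = D*(2 + D))
k(Y) = 1/(1 + Y) (k(Y) = 1/(Y + 1) = 1/(1 + Y))
P(a) = -a (P(a) = (-(2 - 1))*a = (-1*1)*a = -a)
(t*P(k(-5)))*x = (171*(-1/(1 - 5)))*23 = (171*(-1/(-4)))*23 = (171*(-1*(-1/4)))*23 = (171*(1/4))*23 = (171/4)*23 = 3933/4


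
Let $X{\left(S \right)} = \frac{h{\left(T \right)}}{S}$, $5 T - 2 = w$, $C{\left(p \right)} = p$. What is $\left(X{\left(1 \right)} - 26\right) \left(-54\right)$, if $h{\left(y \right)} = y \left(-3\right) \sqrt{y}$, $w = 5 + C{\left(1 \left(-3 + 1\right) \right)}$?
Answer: $1566$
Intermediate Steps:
$w = 3$ ($w = 5 + 1 \left(-3 + 1\right) = 5 + 1 \left(-2\right) = 5 - 2 = 3$)
$T = 1$ ($T = \frac{2}{5} + \frac{1}{5} \cdot 3 = \frac{2}{5} + \frac{3}{5} = 1$)
$h{\left(y \right)} = - 3 y^{\frac{3}{2}}$ ($h{\left(y \right)} = - 3 y \sqrt{y} = - 3 y^{\frac{3}{2}}$)
$X{\left(S \right)} = - \frac{3}{S}$ ($X{\left(S \right)} = \frac{\left(-3\right) 1^{\frac{3}{2}}}{S} = \frac{\left(-3\right) 1}{S} = - \frac{3}{S}$)
$\left(X{\left(1 \right)} - 26\right) \left(-54\right) = \left(- \frac{3}{1} - 26\right) \left(-54\right) = \left(\left(-3\right) 1 - 26\right) \left(-54\right) = \left(-3 - 26\right) \left(-54\right) = \left(-29\right) \left(-54\right) = 1566$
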